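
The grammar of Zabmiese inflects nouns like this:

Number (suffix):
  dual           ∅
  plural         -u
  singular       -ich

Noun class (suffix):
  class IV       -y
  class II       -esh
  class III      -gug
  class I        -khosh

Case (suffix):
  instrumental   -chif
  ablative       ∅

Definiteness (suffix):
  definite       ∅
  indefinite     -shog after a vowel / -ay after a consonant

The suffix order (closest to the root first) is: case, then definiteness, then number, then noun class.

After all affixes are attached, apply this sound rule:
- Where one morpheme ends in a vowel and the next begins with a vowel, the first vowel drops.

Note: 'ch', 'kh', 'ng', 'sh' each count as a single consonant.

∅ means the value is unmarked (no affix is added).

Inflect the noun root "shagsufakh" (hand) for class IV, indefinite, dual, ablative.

case = ablative: zero marking, form stays shagsufakh.
Attach definiteness indefinite -ay (after consonant 'kh') → shagsufakhay.
number = dual: zero marking, form stays shagsufakhay.
Attach noun class class IV -y → shagsufakhayy.
Vowel deletion: no change.

shagsufakhayy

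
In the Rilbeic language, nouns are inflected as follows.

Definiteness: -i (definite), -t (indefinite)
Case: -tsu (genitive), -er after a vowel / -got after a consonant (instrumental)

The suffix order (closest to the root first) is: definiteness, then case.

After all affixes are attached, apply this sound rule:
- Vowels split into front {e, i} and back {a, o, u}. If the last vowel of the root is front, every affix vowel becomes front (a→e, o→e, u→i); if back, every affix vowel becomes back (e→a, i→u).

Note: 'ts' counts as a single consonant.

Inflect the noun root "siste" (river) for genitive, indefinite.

sistettsi

Attach definiteness indefinite -t → sistet.
Attach case genitive -tsu → sistettsu.
Apply vowel harmony: sistettsu → sistettsi.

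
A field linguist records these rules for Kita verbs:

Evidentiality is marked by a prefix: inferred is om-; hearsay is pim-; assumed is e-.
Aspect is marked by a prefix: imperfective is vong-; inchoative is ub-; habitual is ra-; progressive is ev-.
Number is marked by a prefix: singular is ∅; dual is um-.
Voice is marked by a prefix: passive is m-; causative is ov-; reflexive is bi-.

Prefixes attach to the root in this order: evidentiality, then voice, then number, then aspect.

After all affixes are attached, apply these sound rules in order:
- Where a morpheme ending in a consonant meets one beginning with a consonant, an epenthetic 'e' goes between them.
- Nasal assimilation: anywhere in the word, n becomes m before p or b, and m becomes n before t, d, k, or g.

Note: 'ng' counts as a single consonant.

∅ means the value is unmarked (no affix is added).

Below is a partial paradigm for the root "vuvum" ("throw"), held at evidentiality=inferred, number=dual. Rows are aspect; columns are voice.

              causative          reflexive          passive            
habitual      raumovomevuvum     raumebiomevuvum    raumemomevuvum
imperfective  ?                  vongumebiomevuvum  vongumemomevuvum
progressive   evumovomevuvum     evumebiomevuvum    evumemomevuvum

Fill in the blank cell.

Attach evidentiality inferred om- → omvuvum.
Attach voice causative ov- → ovomvuvum.
Attach number dual um- → umovomvuvum.
Attach aspect imperfective vong- → vongumovomvuvum.
Apply epenthesis: vongumovomvuvum → vongumovomevuvum.
Nasal assimilation: no change.

vongumovomevuvum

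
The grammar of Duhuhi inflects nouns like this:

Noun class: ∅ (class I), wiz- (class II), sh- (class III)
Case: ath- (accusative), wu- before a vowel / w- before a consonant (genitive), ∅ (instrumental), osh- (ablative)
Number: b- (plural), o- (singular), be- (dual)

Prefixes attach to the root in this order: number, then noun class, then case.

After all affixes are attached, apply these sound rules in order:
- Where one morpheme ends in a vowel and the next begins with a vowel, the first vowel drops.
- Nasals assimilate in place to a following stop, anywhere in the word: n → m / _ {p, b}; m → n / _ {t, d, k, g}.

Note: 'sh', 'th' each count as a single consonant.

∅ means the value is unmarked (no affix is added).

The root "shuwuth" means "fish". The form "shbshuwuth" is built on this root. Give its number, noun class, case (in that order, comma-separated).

plural, class III, instrumental

Segment: sh-b-shuwuth.
number: b- → plural.
noun class: sh- → class III.
case: ∅ → instrumental.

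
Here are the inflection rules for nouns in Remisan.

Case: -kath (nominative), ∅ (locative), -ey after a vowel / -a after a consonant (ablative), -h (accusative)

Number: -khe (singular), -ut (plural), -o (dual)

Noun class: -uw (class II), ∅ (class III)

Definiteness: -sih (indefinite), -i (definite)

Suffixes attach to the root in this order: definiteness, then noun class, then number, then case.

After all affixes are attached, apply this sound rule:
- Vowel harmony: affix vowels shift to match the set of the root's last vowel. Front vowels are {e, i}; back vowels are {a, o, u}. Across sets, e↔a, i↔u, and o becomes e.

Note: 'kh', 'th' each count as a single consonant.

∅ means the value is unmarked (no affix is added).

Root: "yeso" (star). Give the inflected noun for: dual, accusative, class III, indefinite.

yesosuhoh

Attach definiteness indefinite -sih → yesosih.
noun class = class III: zero marking, form stays yesosih.
Attach number dual -o → yesosiho.
Attach case accusative -h → yesosihoh.
Apply vowel harmony: yesosihoh → yesosuhoh.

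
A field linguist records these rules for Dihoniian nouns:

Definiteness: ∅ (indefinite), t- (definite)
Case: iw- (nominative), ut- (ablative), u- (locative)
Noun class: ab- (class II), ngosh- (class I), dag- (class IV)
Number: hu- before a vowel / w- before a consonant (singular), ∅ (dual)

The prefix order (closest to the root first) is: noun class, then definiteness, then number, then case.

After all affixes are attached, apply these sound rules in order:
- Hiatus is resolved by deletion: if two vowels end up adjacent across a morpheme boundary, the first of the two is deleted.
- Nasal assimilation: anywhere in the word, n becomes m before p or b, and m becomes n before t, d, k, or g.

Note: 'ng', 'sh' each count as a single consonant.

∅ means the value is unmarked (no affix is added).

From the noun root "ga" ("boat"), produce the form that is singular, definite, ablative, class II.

Attach noun class class II ab- → abga.
Attach definiteness definite t- → tabga.
Attach number singular w- (before consonant 't') → wtabga.
Attach case ablative ut- → utwtabga.
Vowel deletion: no change.
Nasal assimilation: no change.

utwtabga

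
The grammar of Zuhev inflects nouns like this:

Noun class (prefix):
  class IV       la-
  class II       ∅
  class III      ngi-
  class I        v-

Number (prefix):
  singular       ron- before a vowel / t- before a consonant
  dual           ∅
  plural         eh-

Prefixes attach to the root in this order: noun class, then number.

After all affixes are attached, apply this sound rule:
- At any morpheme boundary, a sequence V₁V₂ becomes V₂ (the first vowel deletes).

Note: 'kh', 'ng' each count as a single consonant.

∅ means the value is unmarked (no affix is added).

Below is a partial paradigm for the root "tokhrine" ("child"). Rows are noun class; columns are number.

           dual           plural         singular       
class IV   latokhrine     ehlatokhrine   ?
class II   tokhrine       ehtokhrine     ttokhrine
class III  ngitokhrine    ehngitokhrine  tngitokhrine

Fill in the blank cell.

tlatokhrine

Attach noun class class IV la- → latokhrine.
Attach number singular t- (before consonant 'l') → tlatokhrine.
Vowel deletion: no change.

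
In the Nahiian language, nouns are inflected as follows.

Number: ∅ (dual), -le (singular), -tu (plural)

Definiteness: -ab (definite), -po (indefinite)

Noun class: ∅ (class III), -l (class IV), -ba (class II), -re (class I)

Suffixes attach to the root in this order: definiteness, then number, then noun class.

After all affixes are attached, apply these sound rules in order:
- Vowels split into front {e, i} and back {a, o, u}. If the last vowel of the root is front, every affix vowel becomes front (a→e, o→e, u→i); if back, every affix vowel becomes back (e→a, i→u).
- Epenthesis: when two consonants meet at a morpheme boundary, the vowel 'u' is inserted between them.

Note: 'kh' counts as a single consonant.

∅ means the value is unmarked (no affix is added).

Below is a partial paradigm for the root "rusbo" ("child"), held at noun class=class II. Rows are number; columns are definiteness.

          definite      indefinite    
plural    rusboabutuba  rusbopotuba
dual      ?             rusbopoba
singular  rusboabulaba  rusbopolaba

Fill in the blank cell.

Attach definiteness definite -ab → rusboab.
number = dual: zero marking, form stays rusboab.
Attach noun class class II -ba → rusboabba.
Vowel harmony: no change.
Apply epenthesis: rusboabba → rusboabuba.

rusboabuba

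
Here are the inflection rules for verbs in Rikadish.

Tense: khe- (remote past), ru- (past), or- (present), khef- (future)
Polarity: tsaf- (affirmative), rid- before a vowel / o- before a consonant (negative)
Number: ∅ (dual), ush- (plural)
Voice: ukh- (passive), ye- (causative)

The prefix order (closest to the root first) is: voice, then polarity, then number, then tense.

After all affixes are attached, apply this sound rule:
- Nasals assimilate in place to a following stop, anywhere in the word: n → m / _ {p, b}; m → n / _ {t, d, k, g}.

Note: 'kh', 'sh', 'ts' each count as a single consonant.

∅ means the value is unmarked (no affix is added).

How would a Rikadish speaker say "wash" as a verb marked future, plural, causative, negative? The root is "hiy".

khefushoyehiy

Attach voice causative ye- → yehiy.
Attach polarity negative o- (before consonant 'y') → oyehiy.
Attach number plural ush- → ushoyehiy.
Attach tense future khef- → khefushoyehiy.
Nasal assimilation: no change.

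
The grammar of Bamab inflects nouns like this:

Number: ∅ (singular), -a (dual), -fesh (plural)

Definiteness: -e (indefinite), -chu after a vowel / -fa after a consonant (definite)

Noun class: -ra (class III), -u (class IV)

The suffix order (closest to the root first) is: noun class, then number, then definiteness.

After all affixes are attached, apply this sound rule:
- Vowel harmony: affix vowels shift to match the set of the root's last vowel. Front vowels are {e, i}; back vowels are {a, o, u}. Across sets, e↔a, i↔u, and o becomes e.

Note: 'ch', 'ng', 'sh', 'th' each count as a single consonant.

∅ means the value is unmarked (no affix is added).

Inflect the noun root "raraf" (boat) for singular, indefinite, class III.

rarafraa

Attach noun class class III -ra → rarafra.
number = singular: zero marking, form stays rarafra.
Attach definiteness indefinite -e → rarafrae.
Apply vowel harmony: rarafrae → rarafraa.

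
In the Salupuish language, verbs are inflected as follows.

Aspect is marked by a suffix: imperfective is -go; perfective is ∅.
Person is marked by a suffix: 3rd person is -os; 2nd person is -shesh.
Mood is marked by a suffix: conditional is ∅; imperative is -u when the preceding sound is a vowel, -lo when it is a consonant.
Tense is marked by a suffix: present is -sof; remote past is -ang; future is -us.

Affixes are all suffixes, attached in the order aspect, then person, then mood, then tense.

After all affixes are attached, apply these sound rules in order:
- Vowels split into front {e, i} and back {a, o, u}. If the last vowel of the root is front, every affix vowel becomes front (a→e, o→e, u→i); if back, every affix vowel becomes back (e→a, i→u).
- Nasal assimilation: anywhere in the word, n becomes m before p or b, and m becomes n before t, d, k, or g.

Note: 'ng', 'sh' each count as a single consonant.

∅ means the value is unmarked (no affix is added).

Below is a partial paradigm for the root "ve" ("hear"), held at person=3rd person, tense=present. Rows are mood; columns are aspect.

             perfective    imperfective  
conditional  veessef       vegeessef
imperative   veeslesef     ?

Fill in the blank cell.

Attach aspect imperfective -go → vego.
Attach person 3rd person -os → vegoos.
Attach mood imperative -lo (after consonant 's') → vegooslo.
Attach tense present -sof → vegooslosof.
Apply vowel harmony: vegooslosof → vegeeslesef.
Nasal assimilation: no change.

vegeeslesef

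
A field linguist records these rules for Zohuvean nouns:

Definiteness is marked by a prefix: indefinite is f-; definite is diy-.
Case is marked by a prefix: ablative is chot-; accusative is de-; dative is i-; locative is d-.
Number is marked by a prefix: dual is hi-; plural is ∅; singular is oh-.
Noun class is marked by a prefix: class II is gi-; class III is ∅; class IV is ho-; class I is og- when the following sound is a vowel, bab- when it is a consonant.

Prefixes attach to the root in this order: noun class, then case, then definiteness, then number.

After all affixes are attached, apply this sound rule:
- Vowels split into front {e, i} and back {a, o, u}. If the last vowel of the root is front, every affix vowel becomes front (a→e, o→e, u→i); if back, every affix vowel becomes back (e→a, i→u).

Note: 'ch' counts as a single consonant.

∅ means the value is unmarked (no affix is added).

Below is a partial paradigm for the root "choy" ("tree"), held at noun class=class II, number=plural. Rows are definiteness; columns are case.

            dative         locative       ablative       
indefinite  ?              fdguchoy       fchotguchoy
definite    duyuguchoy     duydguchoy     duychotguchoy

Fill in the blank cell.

Attach noun class class II gi- → gichoy.
Attach case dative i- → igichoy.
Attach definiteness indefinite f- → figichoy.
number = plural: zero marking, form stays figichoy.
Apply vowel harmony: figichoy → fuguchoy.

fuguchoy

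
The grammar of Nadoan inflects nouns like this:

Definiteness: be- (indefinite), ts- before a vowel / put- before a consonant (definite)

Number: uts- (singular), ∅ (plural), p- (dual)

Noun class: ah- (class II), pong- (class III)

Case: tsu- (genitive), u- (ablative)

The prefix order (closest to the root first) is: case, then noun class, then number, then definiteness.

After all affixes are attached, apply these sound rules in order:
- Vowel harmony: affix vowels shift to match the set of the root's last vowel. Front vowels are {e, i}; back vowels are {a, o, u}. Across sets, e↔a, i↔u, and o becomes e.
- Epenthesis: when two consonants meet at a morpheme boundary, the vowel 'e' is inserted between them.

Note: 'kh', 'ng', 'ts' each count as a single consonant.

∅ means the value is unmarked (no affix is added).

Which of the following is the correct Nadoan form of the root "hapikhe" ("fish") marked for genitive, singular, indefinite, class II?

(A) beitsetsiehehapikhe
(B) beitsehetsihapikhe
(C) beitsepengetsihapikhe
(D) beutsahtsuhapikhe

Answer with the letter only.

B

Attach case genitive tsu- → tsuhapikhe.
Attach noun class class II ah- → ahtsuhapikhe.
Attach number singular uts- → utsahtsuhapikhe.
Attach definiteness indefinite be- → beutsahtsuhapikhe.
Apply vowel harmony: beutsahtsuhapikhe → beitsehtsihapikhe.
Apply epenthesis: beitsehtsihapikhe → beitsehetsihapikhe.
So the correct form is beitsehetsihapikhe, option (B).
(A) beitsetsiehehapikhe is wrong: it has the affixes in the wrong order.
(D) beutsahtsuhapikhe is wrong: it fails to apply the sound rule(s).
(C) beitsepengetsihapikhe is wrong: it uses class III instead of class II for noun class.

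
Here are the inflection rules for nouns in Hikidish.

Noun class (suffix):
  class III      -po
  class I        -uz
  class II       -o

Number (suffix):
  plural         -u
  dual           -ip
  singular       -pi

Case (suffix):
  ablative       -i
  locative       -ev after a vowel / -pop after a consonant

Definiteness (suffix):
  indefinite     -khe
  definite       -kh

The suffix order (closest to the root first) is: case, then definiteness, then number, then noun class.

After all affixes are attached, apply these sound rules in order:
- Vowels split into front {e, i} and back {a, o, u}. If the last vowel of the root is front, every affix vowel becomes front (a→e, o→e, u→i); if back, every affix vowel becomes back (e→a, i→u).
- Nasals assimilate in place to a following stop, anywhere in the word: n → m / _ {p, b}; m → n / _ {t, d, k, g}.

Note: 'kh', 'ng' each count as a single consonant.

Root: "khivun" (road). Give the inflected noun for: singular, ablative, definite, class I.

Attach case ablative -i → khivuni.
Attach definiteness definite -kh → khivunikh.
Attach number singular -pi → khivunikhpi.
Attach noun class class I -uz → khivunikhpiuz.
Apply vowel harmony: khivunikhpiuz → khivunukhpuuz.
Nasal assimilation: no change.

khivunukhpuuz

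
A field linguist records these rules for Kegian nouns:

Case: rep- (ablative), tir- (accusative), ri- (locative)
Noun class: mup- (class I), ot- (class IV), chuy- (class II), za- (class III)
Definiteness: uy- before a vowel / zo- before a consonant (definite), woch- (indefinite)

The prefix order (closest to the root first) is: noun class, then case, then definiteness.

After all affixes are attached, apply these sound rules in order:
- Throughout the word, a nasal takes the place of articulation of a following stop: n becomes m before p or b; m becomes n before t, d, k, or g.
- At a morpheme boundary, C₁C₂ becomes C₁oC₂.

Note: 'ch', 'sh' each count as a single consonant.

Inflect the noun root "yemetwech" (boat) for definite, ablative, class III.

zorepozayemetwech

Attach noun class class III za- → zayemetwech.
Attach case ablative rep- → repzayemetwech.
Attach definiteness definite zo- (before consonant 'r') → zorepzayemetwech.
Nasal assimilation: no change.
Apply epenthesis: zorepzayemetwech → zorepozayemetwech.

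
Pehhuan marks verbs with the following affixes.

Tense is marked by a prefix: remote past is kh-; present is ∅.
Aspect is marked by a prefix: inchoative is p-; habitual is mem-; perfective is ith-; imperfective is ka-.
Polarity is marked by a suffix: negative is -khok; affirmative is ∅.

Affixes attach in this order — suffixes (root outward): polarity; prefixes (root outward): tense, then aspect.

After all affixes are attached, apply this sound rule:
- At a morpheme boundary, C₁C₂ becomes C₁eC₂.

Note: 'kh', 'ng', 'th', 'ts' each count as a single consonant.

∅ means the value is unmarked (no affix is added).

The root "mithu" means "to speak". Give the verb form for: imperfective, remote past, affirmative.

kakhemithu

polarity = affirmative: zero marking, form stays mithu.
Attach tense remote past kh- → khmithu.
Attach aspect imperfective ka- → kakhmithu.
Apply epenthesis: kakhmithu → kakhemithu.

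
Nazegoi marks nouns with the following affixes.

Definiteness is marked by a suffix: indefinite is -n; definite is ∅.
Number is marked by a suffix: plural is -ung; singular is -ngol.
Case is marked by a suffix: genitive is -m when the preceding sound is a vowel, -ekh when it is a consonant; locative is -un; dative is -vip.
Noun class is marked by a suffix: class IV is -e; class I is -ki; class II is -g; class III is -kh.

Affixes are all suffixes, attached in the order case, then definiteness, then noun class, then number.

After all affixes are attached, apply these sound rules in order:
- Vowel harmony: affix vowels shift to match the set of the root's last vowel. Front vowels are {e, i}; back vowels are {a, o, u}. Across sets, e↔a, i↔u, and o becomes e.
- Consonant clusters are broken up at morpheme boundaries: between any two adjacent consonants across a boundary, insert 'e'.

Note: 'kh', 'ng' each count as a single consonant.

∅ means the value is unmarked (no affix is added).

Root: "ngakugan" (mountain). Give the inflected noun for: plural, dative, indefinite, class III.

ngakuganevupenekhung

Attach case dative -vip → ngakuganvip.
Attach definiteness indefinite -n → ngakuganvipn.
Attach noun class class III -kh → ngakuganvipnkh.
Attach number plural -ung → ngakuganvipnkhung.
Apply vowel harmony: ngakuganvipnkhung → ngakuganvupnkhung.
Apply epenthesis: ngakuganvupnkhung → ngakuganevupenekhung.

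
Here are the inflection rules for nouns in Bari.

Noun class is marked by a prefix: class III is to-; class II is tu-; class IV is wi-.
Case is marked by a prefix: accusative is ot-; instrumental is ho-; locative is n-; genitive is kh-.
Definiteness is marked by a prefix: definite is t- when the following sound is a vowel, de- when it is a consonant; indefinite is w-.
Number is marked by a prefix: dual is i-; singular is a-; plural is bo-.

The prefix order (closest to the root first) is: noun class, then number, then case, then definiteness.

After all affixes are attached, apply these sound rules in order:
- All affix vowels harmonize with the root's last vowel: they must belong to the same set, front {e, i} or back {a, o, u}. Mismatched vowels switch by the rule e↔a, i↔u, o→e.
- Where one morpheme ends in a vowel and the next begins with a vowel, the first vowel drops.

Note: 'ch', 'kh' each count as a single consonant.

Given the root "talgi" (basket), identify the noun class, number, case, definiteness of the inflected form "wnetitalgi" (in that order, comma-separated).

Segment: w-n-a-tu-talgi.
noun class: tu- → class II.
number: a- → singular.
case: n- → locative.
definiteness: w- → indefinite.

class II, singular, locative, indefinite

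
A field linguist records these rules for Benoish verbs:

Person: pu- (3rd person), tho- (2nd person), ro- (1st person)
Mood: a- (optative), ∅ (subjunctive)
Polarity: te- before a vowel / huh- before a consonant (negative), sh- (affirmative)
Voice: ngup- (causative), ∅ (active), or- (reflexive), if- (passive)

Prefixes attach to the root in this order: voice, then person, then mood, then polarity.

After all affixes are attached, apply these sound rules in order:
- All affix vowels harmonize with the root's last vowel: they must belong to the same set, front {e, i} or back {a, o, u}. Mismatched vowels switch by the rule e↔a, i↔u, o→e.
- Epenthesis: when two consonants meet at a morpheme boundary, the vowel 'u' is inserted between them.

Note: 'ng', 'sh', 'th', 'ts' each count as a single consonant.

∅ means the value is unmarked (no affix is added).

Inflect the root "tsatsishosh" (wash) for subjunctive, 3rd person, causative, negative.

huhupunguputsatsishosh

Attach voice causative ngup- → nguptsatsishosh.
Attach person 3rd person pu- → punguptsatsishosh.
mood = subjunctive: zero marking, form stays punguptsatsishosh.
Attach polarity negative huh- (before consonant 'p') → huhpunguptsatsishosh.
Vowel harmony: no change.
Apply epenthesis: huhpunguptsatsishosh → huhupunguputsatsishosh.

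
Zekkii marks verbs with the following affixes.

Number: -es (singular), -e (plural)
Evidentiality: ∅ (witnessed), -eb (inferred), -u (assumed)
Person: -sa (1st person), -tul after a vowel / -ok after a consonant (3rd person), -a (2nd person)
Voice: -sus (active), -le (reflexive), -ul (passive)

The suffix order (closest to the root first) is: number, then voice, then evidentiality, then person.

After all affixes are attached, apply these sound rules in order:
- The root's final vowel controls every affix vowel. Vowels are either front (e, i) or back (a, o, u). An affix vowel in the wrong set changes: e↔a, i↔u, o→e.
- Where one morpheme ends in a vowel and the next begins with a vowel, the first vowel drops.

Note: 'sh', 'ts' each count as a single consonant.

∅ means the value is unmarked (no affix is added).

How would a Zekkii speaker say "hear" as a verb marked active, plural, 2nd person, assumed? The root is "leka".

lekasusa

Attach number plural -e → lekae.
Attach voice active -sus → lekaesus.
Attach evidentiality assumed -u → lekaesusu.
Attach person 2nd person -a → lekaesusua.
Apply vowel harmony: lekaesusua → lekaasusua.
Apply vowel deletion: lekaasusua → lekasusa.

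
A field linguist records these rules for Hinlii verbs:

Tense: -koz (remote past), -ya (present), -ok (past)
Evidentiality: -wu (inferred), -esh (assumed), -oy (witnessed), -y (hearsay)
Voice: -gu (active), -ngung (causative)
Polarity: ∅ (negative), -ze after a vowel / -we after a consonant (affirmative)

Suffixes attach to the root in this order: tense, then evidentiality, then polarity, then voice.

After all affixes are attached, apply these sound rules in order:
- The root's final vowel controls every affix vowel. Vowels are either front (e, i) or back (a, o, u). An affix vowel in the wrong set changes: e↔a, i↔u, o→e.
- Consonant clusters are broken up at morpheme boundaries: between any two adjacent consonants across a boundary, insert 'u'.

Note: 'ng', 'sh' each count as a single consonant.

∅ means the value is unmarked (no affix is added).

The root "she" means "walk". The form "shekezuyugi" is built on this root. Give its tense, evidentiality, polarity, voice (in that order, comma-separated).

Segment: she-koz-y-gu.
tense: -koz → remote past.
evidentiality: -y → hearsay.
polarity: ∅ → negative.
voice: -gu → active.

remote past, hearsay, negative, active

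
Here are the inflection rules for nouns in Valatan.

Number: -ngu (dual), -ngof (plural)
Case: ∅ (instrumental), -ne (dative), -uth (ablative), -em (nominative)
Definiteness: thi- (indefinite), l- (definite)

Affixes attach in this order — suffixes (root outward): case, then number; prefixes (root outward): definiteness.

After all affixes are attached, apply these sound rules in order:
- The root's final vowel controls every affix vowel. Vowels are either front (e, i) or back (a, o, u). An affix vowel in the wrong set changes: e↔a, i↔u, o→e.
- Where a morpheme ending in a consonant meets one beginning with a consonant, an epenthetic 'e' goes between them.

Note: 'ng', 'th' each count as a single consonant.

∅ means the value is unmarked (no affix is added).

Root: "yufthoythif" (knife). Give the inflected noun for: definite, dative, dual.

leyufthoythifenengi

Attach case dative -ne → yufthoythifne.
Attach definiteness definite l- → lyufthoythifne.
Attach number dual -ngu → lyufthoythifnengu.
Apply vowel harmony: lyufthoythifnengu → lyufthoythifnengi.
Apply epenthesis: lyufthoythifnengi → leyufthoythifenengi.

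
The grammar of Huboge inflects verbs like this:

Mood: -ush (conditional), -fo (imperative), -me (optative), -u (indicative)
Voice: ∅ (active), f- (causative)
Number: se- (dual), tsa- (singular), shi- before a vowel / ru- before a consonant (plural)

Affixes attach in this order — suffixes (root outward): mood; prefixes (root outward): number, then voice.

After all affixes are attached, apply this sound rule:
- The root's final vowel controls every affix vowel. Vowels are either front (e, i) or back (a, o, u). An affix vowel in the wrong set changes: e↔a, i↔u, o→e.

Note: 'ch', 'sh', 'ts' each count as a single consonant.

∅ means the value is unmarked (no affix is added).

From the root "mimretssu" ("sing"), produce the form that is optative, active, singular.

tsamimretssuma

Attach mood optative -me → mimretssume.
Attach number singular tsa- → tsamimretssume.
voice = active: zero marking, form stays tsamimretssume.
Apply vowel harmony: tsamimretssume → tsamimretssuma.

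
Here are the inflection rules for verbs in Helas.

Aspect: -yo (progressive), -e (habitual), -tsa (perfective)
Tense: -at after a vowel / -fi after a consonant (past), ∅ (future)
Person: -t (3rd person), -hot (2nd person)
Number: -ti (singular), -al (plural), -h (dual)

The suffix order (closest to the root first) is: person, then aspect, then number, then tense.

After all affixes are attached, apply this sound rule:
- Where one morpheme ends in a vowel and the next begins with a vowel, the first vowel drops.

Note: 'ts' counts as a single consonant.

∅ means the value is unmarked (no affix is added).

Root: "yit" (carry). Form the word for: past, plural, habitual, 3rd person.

yittalfi

Attach person 3rd person -t → yitt.
Attach aspect habitual -e → yitte.
Attach number plural -al → yitteal.
Attach tense past -fi (after consonant 'l') → yittealfi.
Apply vowel deletion: yittealfi → yittalfi.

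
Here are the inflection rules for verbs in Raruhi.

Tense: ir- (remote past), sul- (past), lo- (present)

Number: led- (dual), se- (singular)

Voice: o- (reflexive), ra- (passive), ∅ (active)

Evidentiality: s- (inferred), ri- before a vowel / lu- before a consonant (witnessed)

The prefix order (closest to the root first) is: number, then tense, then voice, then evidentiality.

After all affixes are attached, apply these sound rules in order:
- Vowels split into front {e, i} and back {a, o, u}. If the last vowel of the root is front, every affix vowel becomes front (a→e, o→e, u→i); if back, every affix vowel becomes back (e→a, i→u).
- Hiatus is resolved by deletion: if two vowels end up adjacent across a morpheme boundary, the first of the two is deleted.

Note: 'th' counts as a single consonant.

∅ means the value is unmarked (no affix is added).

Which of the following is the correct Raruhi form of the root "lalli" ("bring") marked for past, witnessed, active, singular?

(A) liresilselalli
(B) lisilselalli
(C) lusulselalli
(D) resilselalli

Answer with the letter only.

B

Attach number singular se- → selalli.
Attach tense past sul- → sulselalli.
voice = active: zero marking, form stays sulselalli.
Attach evidentiality witnessed lu- (before consonant 's') → lusulselalli.
Apply vowel harmony: lusulselalli → lisilselalli.
Vowel deletion: no change.
So the correct form is lisilselalli, option (B).
(D) resilselalli is wrong: it uses reflexive instead of active for voice.
(A) liresilselalli is wrong: it uses passive instead of active for voice.
(C) lusulselalli is wrong: it fails to apply the sound rule(s).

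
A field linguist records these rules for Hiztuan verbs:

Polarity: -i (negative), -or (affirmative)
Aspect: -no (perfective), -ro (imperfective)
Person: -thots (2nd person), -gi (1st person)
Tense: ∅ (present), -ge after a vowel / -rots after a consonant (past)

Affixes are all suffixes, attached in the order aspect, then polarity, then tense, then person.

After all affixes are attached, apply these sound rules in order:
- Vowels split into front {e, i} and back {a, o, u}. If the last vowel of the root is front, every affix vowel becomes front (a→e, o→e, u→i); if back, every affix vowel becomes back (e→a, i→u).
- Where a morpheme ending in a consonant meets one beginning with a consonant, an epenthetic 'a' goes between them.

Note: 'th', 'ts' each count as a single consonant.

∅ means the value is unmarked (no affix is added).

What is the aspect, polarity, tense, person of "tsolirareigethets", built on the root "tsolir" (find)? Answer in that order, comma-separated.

imperfective, negative, past, 2nd person

Segment: tsolir-ro-i-ge-thots.
aspect: -ro → imperfective.
polarity: -i → negative.
tense: -ge/rots → past.
person: -thots → 2nd person.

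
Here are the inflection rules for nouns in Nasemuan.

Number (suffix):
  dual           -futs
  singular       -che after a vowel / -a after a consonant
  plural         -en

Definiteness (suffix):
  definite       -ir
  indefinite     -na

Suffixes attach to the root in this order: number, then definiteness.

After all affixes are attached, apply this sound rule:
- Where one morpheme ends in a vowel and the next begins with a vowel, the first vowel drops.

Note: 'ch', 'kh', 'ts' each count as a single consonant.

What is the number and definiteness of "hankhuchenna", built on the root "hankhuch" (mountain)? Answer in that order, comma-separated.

Segment: hankhuch-en-na.
number: -en → plural.
definiteness: -na → indefinite.

plural, indefinite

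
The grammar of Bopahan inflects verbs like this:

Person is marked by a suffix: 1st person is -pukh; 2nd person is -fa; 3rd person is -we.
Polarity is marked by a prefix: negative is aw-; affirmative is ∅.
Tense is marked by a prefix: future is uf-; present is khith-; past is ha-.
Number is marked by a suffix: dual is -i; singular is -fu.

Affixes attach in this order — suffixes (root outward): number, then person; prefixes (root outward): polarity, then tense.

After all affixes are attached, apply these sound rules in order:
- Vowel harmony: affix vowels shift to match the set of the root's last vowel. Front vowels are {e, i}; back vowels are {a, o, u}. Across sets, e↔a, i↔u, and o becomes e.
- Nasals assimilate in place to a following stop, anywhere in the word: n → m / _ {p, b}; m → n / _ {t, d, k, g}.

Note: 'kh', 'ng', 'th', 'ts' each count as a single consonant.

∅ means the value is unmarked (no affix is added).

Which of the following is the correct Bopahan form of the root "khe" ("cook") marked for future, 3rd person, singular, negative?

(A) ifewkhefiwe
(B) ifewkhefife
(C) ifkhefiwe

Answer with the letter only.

A

Attach polarity negative aw- → awkhe.
Attach tense future uf- → ufawkhe.
Attach number singular -fu → ufawkhefu.
Attach person 3rd person -we → ufawkhefuwe.
Apply vowel harmony: ufawkhefuwe → ifewkhefiwe.
Nasal assimilation: no change.
So the correct form is ifewkhefiwe, option (A).
(C) ifkhefiwe is wrong: it uses affirmative instead of negative for polarity.
(B) ifewkhefife is wrong: it uses 2nd person instead of 3rd person for person.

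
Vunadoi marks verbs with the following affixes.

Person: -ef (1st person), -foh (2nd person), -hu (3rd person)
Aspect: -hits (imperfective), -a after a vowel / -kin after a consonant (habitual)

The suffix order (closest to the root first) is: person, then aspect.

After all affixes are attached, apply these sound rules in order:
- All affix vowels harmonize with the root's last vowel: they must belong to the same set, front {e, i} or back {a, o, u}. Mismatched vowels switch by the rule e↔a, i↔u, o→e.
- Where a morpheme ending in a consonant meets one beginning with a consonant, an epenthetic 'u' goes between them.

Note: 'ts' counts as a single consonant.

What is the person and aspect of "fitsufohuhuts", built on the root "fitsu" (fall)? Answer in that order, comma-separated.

2nd person, imperfective

Segment: fitsu-foh-hits.
person: -foh → 2nd person.
aspect: -hits → imperfective.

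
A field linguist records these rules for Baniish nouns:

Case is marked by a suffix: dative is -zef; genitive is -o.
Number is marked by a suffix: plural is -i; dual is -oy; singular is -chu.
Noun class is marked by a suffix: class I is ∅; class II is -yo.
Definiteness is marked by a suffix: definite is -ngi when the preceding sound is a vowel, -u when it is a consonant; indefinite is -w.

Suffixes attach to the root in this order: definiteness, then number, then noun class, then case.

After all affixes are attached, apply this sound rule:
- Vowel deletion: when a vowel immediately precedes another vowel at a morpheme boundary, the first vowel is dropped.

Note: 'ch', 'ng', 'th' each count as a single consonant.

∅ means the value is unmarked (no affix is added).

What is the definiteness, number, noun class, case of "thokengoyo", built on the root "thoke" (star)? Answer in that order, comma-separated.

Segment: thoke-ngi-oy-o.
definiteness: -ngi/u → definite.
number: -oy → dual.
noun class: ∅ → class I.
case: -o → genitive.

definite, dual, class I, genitive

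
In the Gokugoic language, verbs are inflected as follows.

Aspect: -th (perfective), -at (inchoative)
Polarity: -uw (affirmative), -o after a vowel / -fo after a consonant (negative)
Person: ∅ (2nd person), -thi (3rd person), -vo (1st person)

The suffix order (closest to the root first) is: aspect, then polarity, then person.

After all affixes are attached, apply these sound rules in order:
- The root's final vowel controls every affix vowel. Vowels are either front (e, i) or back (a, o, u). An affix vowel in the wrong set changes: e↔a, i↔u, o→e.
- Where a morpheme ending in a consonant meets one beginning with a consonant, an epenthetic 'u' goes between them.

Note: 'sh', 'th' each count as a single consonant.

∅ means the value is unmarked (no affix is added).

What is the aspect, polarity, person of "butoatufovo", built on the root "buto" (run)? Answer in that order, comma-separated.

inchoative, negative, 1st person

Segment: buto-at-fo-vo.
aspect: -at → inchoative.
polarity: -o/fo → negative.
person: -vo → 1st person.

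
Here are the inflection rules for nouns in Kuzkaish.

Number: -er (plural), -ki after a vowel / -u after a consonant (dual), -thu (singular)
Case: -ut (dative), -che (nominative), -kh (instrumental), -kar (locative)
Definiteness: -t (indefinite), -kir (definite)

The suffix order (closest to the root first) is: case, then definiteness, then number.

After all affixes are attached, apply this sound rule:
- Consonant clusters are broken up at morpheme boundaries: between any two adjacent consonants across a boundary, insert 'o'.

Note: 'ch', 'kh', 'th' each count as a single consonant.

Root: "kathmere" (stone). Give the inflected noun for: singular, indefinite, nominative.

Attach case nominative -che → kathmereche.
Attach definiteness indefinite -t → kathmerechet.
Attach number singular -thu → kathmerechetthu.
Apply epenthesis: kathmerechetthu → kathmerechetothu.

kathmerechetothu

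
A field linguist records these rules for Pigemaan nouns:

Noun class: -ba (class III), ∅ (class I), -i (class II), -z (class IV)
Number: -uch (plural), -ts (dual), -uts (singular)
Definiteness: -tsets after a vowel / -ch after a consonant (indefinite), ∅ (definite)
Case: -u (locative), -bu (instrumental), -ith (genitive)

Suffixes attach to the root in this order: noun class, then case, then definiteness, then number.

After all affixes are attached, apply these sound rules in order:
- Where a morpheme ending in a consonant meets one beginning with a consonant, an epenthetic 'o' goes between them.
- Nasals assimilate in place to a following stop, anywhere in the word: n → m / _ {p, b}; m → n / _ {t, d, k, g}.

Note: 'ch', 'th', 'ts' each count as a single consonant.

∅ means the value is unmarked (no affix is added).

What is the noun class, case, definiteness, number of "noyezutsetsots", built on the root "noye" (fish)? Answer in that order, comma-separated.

Segment: noye-z-u-tsets-ts.
noun class: -z → class IV.
case: -u → locative.
definiteness: -tsets/ch → indefinite.
number: -ts → dual.

class IV, locative, indefinite, dual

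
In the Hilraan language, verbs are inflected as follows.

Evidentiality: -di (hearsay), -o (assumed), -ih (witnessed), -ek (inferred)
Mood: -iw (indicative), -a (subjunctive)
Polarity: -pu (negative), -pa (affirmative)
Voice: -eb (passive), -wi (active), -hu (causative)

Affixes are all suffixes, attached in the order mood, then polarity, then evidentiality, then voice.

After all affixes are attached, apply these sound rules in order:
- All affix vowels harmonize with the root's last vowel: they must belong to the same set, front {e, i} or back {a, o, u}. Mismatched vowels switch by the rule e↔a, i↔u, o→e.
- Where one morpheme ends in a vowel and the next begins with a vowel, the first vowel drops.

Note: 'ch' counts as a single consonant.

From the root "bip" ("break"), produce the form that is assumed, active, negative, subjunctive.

Attach mood subjunctive -a → bipa.
Attach polarity negative -pu → bipapu.
Attach evidentiality assumed -o → bipapuo.
Attach voice active -wi → bipapuowi.
Apply vowel harmony: bipapuowi → bipepiewi.
Apply vowel deletion: bipepiewi → bipepewi.

bipepewi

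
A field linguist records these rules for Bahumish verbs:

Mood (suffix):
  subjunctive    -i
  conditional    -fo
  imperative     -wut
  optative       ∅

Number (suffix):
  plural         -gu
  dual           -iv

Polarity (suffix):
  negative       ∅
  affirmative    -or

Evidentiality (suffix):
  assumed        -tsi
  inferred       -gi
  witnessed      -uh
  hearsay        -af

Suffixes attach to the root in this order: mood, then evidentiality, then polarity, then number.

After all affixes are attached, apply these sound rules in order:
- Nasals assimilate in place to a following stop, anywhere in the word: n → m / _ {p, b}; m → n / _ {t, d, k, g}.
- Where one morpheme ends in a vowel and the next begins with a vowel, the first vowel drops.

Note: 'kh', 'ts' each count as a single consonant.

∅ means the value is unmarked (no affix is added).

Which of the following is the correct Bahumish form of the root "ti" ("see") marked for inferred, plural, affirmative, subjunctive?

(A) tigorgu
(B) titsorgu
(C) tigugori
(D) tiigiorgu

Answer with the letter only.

Attach mood subjunctive -i → tii.
Attach evidentiality inferred -gi → tiigi.
Attach polarity affirmative -or → tiigior.
Attach number plural -gu → tiigiorgu.
Nasal assimilation: no change.
Apply vowel deletion: tiigiorgu → tigorgu.
So the correct form is tigorgu, option (A).
(C) tigugori is wrong: it has the affixes in the wrong order.
(B) titsorgu is wrong: it uses assumed instead of inferred for evidentiality.
(D) tiigiorgu is wrong: it fails to apply the sound rule(s).

A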